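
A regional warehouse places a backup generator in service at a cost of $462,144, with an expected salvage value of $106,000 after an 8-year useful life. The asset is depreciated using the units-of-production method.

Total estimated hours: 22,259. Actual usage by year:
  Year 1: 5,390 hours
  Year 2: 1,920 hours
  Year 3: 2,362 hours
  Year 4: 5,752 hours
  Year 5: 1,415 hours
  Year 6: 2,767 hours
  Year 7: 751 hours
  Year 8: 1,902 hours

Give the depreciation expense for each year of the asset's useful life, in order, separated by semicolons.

$86,240; $30,720; $37,792; $92,032; $22,640; $44,272; $12,016; $30,432

Depreciable base = $462,144 − $106,000 = $356,144.
Rate = $356,144 / 22,259 hours = $16 per hour.
Year 1: 5,390 × $16 = $86,240. Book value $375,904.
Year 2: 1,920 × $16 = $30,720. Book value $345,184.
Year 3: 2,362 × $16 = $37,792. Book value $307,392.
Year 4: 5,752 × $16 = $92,032. Book value $215,360.
Year 5: 1,415 × $16 = $22,640. Book value $192,720.
Year 6: 2,767 × $16 = $44,272. Book value $148,448.
Year 7: 751 × $16 = $12,016. Book value $136,432.
Year 8: 1,902 × $16 = $30,432. Book value $106,000.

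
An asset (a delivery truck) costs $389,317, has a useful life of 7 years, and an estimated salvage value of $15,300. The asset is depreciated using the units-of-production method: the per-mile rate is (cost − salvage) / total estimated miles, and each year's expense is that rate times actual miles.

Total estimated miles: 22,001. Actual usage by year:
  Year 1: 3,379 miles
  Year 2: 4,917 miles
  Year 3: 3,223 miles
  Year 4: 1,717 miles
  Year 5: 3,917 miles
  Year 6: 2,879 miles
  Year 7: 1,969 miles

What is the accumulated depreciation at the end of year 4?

$225,012

Depreciable base = $389,317 − $15,300 = $374,017.
Rate = $374,017 / 22,001 miles = $17 per mile.
Year 1: 3,379 × $17 = $57,443. Book value $331,874.
Year 2: 4,917 × $17 = $83,589. Book value $248,285.
Year 3: 3,223 × $17 = $54,791. Book value $193,494.
Year 4: 1,717 × $17 = $29,189. Book value $164,305.
Accumulated through year 4 = $389,317 − $164,305 = $225,012.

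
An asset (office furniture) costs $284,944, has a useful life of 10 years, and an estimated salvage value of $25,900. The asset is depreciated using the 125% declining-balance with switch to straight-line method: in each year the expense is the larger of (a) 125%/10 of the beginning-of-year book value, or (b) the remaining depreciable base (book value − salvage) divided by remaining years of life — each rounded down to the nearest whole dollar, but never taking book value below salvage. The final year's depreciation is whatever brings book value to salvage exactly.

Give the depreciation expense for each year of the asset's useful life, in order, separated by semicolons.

$35,618; $31,165; $27,270; $23,861; $23,521; $23,521; $23,522; $23,522; $23,522; $23,522

Depreciable base = $284,944 − $25,900 = $259,044.
Year 1: DB = ⌊$284,944 × 125%/10⌋ = $35,618; SL = ⌊$259,044/10⌋ = $25,904 → take DB $35,618. Book value $249,326.
Year 2: DB = ⌊$249,326 × 125%/10⌋ = $31,165; SL = ⌊$223,426/9⌋ = $24,825 → take DB $31,165. Book value $218,161.
Year 3: DB = ⌊$218,161 × 125%/10⌋ = $27,270; SL = ⌊$192,261/8⌋ = $24,032 → take DB $27,270. Book value $190,891.
Year 4: DB = ⌊$190,891 × 125%/10⌋ = $23,861; SL = ⌊$164,991/7⌋ = $23,570 → take DB $23,861. Book value $167,030.
Year 5: DB = ⌊$167,030 × 125%/10⌋ = $20,878; SL = ⌊$141,130/6⌋ = $23,521 → take SL $23,521. Book value $143,509.
Year 6: DB = ⌊$143,509 × 125%/10⌋ = $17,938; SL = ⌊$117,609/5⌋ = $23,521 → take SL $23,521. Book value $119,988.
Year 7: DB = ⌊$119,988 × 125%/10⌋ = $14,998; SL = ⌊$94,088/4⌋ = $23,522 → take SL $23,522. Book value $96,466.
Year 8: DB = ⌊$96,466 × 125%/10⌋ = $12,058; SL = ⌊$70,566/3⌋ = $23,522 → take SL $23,522. Book value $72,944.
Year 9: DB = ⌊$72,944 × 125%/10⌋ = $9,118; SL = ⌊$47,044/2⌋ = $23,522 → take SL $23,522. Book value $49,422.
Year 10 (final): $49,422 − $25,900 = $23,522. Book value $25,900.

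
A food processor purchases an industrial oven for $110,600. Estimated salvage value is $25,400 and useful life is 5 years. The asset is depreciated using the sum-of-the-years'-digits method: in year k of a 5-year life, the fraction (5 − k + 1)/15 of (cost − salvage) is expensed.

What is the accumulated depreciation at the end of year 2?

Depreciable base = $110,600 − $25,400 = $85,200.
Sum of the years' digits = 5+4+3+2+1 = 15.
Year 1: $85,200 × 5/15 = $28,400. Book value $82,200.
Year 2: $85,200 × 4/15 = $22,720. Book value $59,480.
Accumulated through year 2 = $110,600 − $59,480 = $51,120.

$51,120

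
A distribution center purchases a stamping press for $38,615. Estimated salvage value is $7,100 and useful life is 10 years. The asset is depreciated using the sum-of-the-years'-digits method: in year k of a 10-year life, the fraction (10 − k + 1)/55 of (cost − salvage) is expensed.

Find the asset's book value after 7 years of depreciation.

$10,538

Depreciable base = $38,615 − $7,100 = $31,515.
Sum of the years' digits = 10+9+8+7+6+5+4+3+2+1 = 55.
Year 1: $31,515 × 10/55 = $5,730. Book value $32,885.
Year 2: $31,515 × 9/55 = $5,157. Book value $27,728.
Year 3: $31,515 × 8/55 = $4,584. Book value $23,144.
Year 4: $31,515 × 7/55 = $4,011. Book value $19,133.
Year 5: $31,515 × 6/55 = $3,438. Book value $15,695.
Year 6: $31,515 × 5/55 = $2,865. Book value $12,830.
Year 7: $31,515 × 4/55 = $2,292. Book value $10,538.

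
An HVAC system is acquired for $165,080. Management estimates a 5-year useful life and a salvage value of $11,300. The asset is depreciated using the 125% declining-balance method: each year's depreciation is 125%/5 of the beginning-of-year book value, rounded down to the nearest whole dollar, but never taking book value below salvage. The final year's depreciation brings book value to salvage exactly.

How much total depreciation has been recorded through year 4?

Depreciable base = $165,080 − $11,300 = $153,780.
Year 1: ⌊$165,080 × 125%/5⌋ = $41,270. Book value $123,810.
Year 2: ⌊$123,810 × 125%/5⌋ = $30,952. Book value $92,858.
Year 3: ⌊$92,858 × 125%/5⌋ = $23,214. Book value $69,644.
Year 4: ⌊$69,644 × 125%/5⌋ = $17,411. Book value $52,233.
Accumulated through year 4 = $165,080 − $52,233 = $112,847.

$112,847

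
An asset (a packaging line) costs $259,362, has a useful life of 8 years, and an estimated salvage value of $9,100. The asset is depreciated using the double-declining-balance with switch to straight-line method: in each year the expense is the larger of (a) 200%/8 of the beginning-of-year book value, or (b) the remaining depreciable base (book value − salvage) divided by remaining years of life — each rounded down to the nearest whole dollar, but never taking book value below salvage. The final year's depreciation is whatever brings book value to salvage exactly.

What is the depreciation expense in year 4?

Depreciable base = $259,362 − $9,100 = $250,262.
Year 1: DB = ⌊$259,362 × 200%/8⌋ = $64,840; SL = ⌊$250,262/8⌋ = $31,282 → take DB $64,840. Book value $194,522.
Year 2: DB = ⌊$194,522 × 200%/8⌋ = $48,630; SL = ⌊$185,422/7⌋ = $26,488 → take DB $48,630. Book value $145,892.
Year 3: DB = ⌊$145,892 × 200%/8⌋ = $36,473; SL = ⌊$136,792/6⌋ = $22,798 → take DB $36,473. Book value $109,419.
Year 4: DB = ⌊$109,419 × 200%/8⌋ = $27,354; SL = ⌊$100,319/5⌋ = $20,063 → take DB $27,354. Book value $82,065.

$27,354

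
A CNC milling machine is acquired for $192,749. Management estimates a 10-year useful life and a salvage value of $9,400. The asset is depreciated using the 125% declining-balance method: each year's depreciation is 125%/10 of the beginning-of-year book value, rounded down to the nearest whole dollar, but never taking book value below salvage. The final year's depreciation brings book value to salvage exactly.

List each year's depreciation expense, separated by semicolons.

$24,093; $21,082; $18,446; $16,141; $14,123; $12,358; $10,813; $9,461; $8,279; $48,553

Depreciable base = $192,749 − $9,400 = $183,349.
Year 1: ⌊$192,749 × 125%/10⌋ = $24,093. Book value $168,656.
Year 2: ⌊$168,656 × 125%/10⌋ = $21,082. Book value $147,574.
Year 3: ⌊$147,574 × 125%/10⌋ = $18,446. Book value $129,128.
Year 4: ⌊$129,128 × 125%/10⌋ = $16,141. Book value $112,987.
Year 5: ⌊$112,987 × 125%/10⌋ = $14,123. Book value $98,864.
Year 6: ⌊$98,864 × 125%/10⌋ = $12,358. Book value $86,506.
Year 7: ⌊$86,506 × 125%/10⌋ = $10,813. Book value $75,693.
Year 8: ⌊$75,693 × 125%/10⌋ = $9,461. Book value $66,232.
Year 9: ⌊$66,232 × 125%/10⌋ = $8,279. Book value $57,953.
Year 10 (final): $57,953 − $9,400 = $48,553. Book value $9,400.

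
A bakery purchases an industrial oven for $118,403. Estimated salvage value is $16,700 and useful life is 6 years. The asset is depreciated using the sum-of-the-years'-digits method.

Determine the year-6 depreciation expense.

Depreciable base = $118,403 − $16,700 = $101,703.
Sum of the years' digits = 6+5+4+3+2+1 = 21.
Year 1: $101,703 × 6/21 = $29,058. Book value $89,345.
Year 2: $101,703 × 5/21 = $24,215. Book value $65,130.
Year 3: $101,703 × 4/21 = $19,372. Book value $45,758.
Year 4: $101,703 × 3/21 = $14,529. Book value $31,229.
Year 5: $101,703 × 2/21 = $9,686. Book value $21,543.
Year 6: $101,703 × 1/21 = $4,843. Book value $16,700.

$4,843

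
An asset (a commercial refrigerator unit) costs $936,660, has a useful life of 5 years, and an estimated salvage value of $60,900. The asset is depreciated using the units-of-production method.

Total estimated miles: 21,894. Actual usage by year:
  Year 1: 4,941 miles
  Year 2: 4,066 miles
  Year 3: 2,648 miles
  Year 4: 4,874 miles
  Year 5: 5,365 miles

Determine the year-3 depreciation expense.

Depreciable base = $936,660 − $60,900 = $875,760.
Rate = $875,760 / 21,894 miles = $40 per mile.
Year 1: 4,941 × $40 = $197,640. Book value $739,020.
Year 2: 4,066 × $40 = $162,640. Book value $576,380.
Year 3: 2,648 × $40 = $105,920. Book value $470,460.

$105,920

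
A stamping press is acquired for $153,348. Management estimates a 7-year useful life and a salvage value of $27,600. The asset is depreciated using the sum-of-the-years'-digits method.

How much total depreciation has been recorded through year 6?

$121,257

Depreciable base = $153,348 − $27,600 = $125,748.
Sum of the years' digits = 7+6+5+4+3+2+1 = 28.
Year 1: $125,748 × 7/28 = $31,437. Book value $121,911.
Year 2: $125,748 × 6/28 = $26,946. Book value $94,965.
Year 3: $125,748 × 5/28 = $22,455. Book value $72,510.
Year 4: $125,748 × 4/28 = $17,964. Book value $54,546.
Year 5: $125,748 × 3/28 = $13,473. Book value $41,073.
Year 6: $125,748 × 2/28 = $8,982. Book value $32,091.
Accumulated through year 6 = $153,348 − $32,091 = $121,257.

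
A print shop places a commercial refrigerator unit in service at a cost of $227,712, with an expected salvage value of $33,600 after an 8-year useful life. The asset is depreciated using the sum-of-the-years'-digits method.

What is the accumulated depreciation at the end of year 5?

$161,760

Depreciable base = $227,712 − $33,600 = $194,112.
Sum of the years' digits = 8+7+6+5+4+3+2+1 = 36.
Year 1: $194,112 × 8/36 = $43,136. Book value $184,576.
Year 2: $194,112 × 7/36 = $37,744. Book value $146,832.
Year 3: $194,112 × 6/36 = $32,352. Book value $114,480.
Year 4: $194,112 × 5/36 = $26,960. Book value $87,520.
Year 5: $194,112 × 4/36 = $21,568. Book value $65,952.
Accumulated through year 5 = $227,712 − $65,952 = $161,760.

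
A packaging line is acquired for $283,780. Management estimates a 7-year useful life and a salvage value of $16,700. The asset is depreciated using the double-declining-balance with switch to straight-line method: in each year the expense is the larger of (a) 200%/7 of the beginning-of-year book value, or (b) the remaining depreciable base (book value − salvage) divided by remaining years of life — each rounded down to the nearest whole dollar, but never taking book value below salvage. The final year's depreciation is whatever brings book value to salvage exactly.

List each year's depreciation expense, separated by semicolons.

$81,080; $57,914; $41,367; $29,548; $21,106; $18,032; $18,033

Depreciable base = $283,780 − $16,700 = $267,080.
Year 1: DB = ⌊$283,780 × 200%/7⌋ = $81,080; SL = ⌊$267,080/7⌋ = $38,154 → take DB $81,080. Book value $202,700.
Year 2: DB = ⌊$202,700 × 200%/7⌋ = $57,914; SL = ⌊$186,000/6⌋ = $31,000 → take DB $57,914. Book value $144,786.
Year 3: DB = ⌊$144,786 × 200%/7⌋ = $41,367; SL = ⌊$128,086/5⌋ = $25,617 → take DB $41,367. Book value $103,419.
Year 4: DB = ⌊$103,419 × 200%/7⌋ = $29,548; SL = ⌊$86,719/4⌋ = $21,679 → take DB $29,548. Book value $73,871.
Year 5: DB = ⌊$73,871 × 200%/7⌋ = $21,106; SL = ⌊$57,171/3⌋ = $19,057 → take DB $21,106. Book value $52,765.
Year 6: DB = ⌊$52,765 × 200%/7⌋ = $15,075; SL = ⌊$36,065/2⌋ = $18,032 → take SL $18,032. Book value $34,733.
Year 7 (final): $34,733 − $16,700 = $18,033. Book value $16,700.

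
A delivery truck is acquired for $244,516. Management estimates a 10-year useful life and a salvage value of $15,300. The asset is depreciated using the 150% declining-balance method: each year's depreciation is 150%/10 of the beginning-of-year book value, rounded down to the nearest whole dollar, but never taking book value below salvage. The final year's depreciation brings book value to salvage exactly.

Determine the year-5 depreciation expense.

Depreciable base = $244,516 − $15,300 = $229,216.
Year 1: ⌊$244,516 × 150%/10⌋ = $36,677. Book value $207,839.
Year 2: ⌊$207,839 × 150%/10⌋ = $31,175. Book value $176,664.
Year 3: ⌊$176,664 × 150%/10⌋ = $26,499. Book value $150,165.
Year 4: ⌊$150,165 × 150%/10⌋ = $22,524. Book value $127,641.
Year 5: ⌊$127,641 × 150%/10⌋ = $19,146. Book value $108,495.

$19,146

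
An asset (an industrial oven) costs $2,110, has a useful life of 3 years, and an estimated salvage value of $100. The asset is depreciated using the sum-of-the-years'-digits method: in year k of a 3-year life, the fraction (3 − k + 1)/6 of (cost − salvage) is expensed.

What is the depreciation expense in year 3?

$335

Depreciable base = $2,110 − $100 = $2,010.
Sum of the years' digits = 3+2+1 = 6.
Year 1: $2,010 × 3/6 = $1,005. Book value $1,105.
Year 2: $2,010 × 2/6 = $670. Book value $435.
Year 3: $2,010 × 1/6 = $335. Book value $100.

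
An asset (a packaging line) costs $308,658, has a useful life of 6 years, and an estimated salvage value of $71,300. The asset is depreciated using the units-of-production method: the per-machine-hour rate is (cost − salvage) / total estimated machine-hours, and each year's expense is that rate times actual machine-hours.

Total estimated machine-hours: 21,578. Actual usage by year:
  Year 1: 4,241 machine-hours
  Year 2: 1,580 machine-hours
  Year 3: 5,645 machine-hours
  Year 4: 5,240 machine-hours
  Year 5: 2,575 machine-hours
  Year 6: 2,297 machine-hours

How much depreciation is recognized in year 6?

Depreciable base = $308,658 − $71,300 = $237,358.
Rate = $237,358 / 21,578 machine-hours = $11 per machine-hour.
Year 1: 4,241 × $11 = $46,651. Book value $262,007.
Year 2: 1,580 × $11 = $17,380. Book value $244,627.
Year 3: 5,645 × $11 = $62,095. Book value $182,532.
Year 4: 5,240 × $11 = $57,640. Book value $124,892.
Year 5: 2,575 × $11 = $28,325. Book value $96,567.
Year 6: 2,297 × $11 = $25,267. Book value $71,300.

$25,267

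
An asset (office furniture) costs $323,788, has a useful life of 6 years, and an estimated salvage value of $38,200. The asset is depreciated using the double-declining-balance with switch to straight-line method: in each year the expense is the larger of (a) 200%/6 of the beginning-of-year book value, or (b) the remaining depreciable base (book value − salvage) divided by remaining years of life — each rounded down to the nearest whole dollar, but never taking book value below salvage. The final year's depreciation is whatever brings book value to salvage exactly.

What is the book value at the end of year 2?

$143,906

Depreciable base = $323,788 − $38,200 = $285,588.
Year 1: DB = ⌊$323,788 × 200%/6⌋ = $107,929; SL = ⌊$285,588/6⌋ = $47,598 → take DB $107,929. Book value $215,859.
Year 2: DB = ⌊$215,859 × 200%/6⌋ = $71,953; SL = ⌊$177,659/5⌋ = $35,531 → take DB $71,953. Book value $143,906.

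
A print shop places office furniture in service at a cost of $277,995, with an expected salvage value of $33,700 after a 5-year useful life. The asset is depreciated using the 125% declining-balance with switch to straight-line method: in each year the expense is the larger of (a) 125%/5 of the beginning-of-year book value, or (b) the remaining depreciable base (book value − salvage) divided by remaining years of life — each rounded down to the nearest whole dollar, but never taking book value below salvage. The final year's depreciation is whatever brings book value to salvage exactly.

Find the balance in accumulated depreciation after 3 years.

Depreciable base = $277,995 − $33,700 = $244,295.
Year 1: DB = ⌊$277,995 × 125%/5⌋ = $69,498; SL = ⌊$244,295/5⌋ = $48,859 → take DB $69,498. Book value $208,497.
Year 2: DB = ⌊$208,497 × 125%/5⌋ = $52,124; SL = ⌊$174,797/4⌋ = $43,699 → take DB $52,124. Book value $156,373.
Year 3: DB = ⌊$156,373 × 125%/5⌋ = $39,093; SL = ⌊$122,673/3⌋ = $40,891 → take SL $40,891. Book value $115,482.
Accumulated through year 3 = $277,995 − $115,482 = $162,513.

$162,513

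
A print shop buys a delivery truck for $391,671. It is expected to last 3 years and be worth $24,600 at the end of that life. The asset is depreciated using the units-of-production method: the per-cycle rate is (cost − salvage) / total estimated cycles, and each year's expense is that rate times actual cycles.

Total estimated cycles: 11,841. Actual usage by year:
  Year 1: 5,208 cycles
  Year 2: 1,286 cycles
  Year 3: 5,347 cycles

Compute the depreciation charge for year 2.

$39,866

Depreciable base = $391,671 − $24,600 = $367,071.
Rate = $367,071 / 11,841 cycles = $31 per cycle.
Year 1: 5,208 × $31 = $161,448. Book value $230,223.
Year 2: 1,286 × $31 = $39,866. Book value $190,357.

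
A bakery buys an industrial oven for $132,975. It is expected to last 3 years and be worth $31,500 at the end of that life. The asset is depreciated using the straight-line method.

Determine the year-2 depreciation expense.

Depreciable base = $132,975 − $31,500 = $101,475.
Annual expense = $101,475 / 3 = $33,825.

$33,825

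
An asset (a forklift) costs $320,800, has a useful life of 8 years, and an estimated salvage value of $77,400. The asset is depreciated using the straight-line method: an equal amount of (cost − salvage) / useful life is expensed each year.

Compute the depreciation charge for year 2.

Depreciable base = $320,800 − $77,400 = $243,400.
Annual expense = $243,400 / 8 = $30,425.

$30,425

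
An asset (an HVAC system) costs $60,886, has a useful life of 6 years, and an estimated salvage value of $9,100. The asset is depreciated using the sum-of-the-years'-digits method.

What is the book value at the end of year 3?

$23,896

Depreciable base = $60,886 − $9,100 = $51,786.
Sum of the years' digits = 6+5+4+3+2+1 = 21.
Year 1: $51,786 × 6/21 = $14,796. Book value $46,090.
Year 2: $51,786 × 5/21 = $12,330. Book value $33,760.
Year 3: $51,786 × 4/21 = $9,864. Book value $23,896.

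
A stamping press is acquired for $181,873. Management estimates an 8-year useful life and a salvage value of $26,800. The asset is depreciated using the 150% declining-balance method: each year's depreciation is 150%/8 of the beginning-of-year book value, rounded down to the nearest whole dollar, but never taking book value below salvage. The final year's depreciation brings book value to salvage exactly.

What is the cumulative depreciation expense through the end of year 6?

Depreciable base = $181,873 − $26,800 = $155,073.
Year 1: ⌊$181,873 × 150%/8⌋ = $34,101. Book value $147,772.
Year 2: ⌊$147,772 × 150%/8⌋ = $27,707. Book value $120,065.
Year 3: ⌊$120,065 × 150%/8⌋ = $22,512. Book value $97,553.
Year 4: ⌊$97,553 × 150%/8⌋ = $18,291. Book value $79,262.
Year 5: ⌊$79,262 × 150%/8⌋ = $14,861. Book value $64,401.
Year 6: ⌊$64,401 × 150%/8⌋ = $12,075. Book value $52,326.
Accumulated through year 6 = $181,873 − $52,326 = $129,547.

$129,547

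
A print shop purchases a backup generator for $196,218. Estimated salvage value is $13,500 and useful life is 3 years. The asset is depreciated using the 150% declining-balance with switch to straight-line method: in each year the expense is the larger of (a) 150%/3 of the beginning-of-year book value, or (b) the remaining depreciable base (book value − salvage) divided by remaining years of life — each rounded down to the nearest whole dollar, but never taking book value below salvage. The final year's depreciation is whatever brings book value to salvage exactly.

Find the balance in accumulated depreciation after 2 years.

$147,163

Depreciable base = $196,218 − $13,500 = $182,718.
Year 1: DB = ⌊$196,218 × 150%/3⌋ = $98,109; SL = ⌊$182,718/3⌋ = $60,906 → take DB $98,109. Book value $98,109.
Year 2: DB = ⌊$98,109 × 150%/3⌋ = $49,054; SL = ⌊$84,609/2⌋ = $42,304 → take DB $49,054. Book value $49,055.
Accumulated through year 2 = $196,218 − $49,055 = $147,163.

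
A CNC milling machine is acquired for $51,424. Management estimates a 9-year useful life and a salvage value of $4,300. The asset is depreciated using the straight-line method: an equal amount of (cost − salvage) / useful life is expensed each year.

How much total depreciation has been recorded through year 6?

Depreciable base = $51,424 − $4,300 = $47,124.
Annual expense = $47,124 / 9 = $5,236.
End of year 1: book value $46,188.
End of year 2: book value $40,952.
End of year 3: book value $35,716.
End of year 4: book value $30,480.
End of year 5: book value $25,244.
End of year 6: book value $20,008.
Accumulated through year 6 = $51,424 − $20,008 = $31,416.

$31,416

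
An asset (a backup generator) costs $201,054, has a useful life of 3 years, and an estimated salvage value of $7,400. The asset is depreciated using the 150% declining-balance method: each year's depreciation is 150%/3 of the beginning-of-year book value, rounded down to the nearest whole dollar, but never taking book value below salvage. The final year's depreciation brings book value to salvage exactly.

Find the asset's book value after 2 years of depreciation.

Depreciable base = $201,054 − $7,400 = $193,654.
Year 1: ⌊$201,054 × 150%/3⌋ = $100,527. Book value $100,527.
Year 2: ⌊$100,527 × 150%/3⌋ = $50,263. Book value $50,264.

$50,264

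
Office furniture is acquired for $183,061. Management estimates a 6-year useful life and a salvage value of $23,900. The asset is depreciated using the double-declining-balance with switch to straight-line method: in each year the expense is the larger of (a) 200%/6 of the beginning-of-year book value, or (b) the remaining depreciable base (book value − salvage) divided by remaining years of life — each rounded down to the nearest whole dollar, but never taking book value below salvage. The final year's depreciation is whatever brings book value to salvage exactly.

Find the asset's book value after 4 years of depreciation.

Depreciable base = $183,061 − $23,900 = $159,161.
Year 1: DB = ⌊$183,061 × 200%/6⌋ = $61,020; SL = ⌊$159,161/6⌋ = $26,526 → take DB $61,020. Book value $122,041.
Year 2: DB = ⌊$122,041 × 200%/6⌋ = $40,680; SL = ⌊$98,141/5⌋ = $19,628 → take DB $40,680. Book value $81,361.
Year 3: DB = ⌊$81,361 × 200%/6⌋ = $27,120; SL = ⌊$57,461/4⌋ = $14,365 → take DB $27,120. Book value $54,241.
Year 4: DB = ⌊$54,241 × 200%/6⌋ = $18,080; SL = ⌊$30,341/3⌋ = $10,113 → take DB $18,080. Book value $36,161.

$36,161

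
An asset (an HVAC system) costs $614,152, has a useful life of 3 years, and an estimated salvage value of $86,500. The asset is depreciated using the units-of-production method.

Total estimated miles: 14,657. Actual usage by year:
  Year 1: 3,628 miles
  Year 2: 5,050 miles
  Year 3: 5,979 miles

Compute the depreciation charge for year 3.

$215,244

Depreciable base = $614,152 − $86,500 = $527,652.
Rate = $527,652 / 14,657 miles = $36 per mile.
Year 1: 3,628 × $36 = $130,608. Book value $483,544.
Year 2: 5,050 × $36 = $181,800. Book value $301,744.
Year 3: 5,979 × $36 = $215,244. Book value $86,500.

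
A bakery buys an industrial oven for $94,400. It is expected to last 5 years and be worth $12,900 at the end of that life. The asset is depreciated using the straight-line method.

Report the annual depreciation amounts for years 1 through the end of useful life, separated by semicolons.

Depreciable base = $94,400 − $12,900 = $81,500.
Annual expense = $81,500 / 5 = $16,300.
End of year 1: book value $78,100.
End of year 2: book value $61,800.
End of year 3: book value $45,500.
End of year 4: book value $29,200.
End of year 5: book value $12,900.

$16,300; $16,300; $16,300; $16,300; $16,300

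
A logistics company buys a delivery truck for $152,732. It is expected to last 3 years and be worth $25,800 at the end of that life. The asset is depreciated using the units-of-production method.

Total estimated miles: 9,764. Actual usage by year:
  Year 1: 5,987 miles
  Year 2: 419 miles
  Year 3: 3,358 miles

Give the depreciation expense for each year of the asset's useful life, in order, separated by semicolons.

$77,831; $5,447; $43,654

Depreciable base = $152,732 − $25,800 = $126,932.
Rate = $126,932 / 9,764 miles = $13 per mile.
Year 1: 5,987 × $13 = $77,831. Book value $74,901.
Year 2: 419 × $13 = $5,447. Book value $69,454.
Year 3: 3,358 × $13 = $43,654. Book value $25,800.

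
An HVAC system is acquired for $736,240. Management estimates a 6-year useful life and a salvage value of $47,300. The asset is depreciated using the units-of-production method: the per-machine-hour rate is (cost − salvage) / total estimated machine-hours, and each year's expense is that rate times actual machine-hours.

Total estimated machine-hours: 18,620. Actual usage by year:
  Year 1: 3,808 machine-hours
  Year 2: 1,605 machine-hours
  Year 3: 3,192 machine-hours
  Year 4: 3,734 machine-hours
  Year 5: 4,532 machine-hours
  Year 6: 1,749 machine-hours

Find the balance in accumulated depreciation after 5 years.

Depreciable base = $736,240 − $47,300 = $688,940.
Rate = $688,940 / 18,620 machine-hours = $37 per machine-hour.
Year 1: 3,808 × $37 = $140,896. Book value $595,344.
Year 2: 1,605 × $37 = $59,385. Book value $535,959.
Year 3: 3,192 × $37 = $118,104. Book value $417,855.
Year 4: 3,734 × $37 = $138,158. Book value $279,697.
Year 5: 4,532 × $37 = $167,684. Book value $112,013.
Accumulated through year 5 = $736,240 − $112,013 = $624,227.

$624,227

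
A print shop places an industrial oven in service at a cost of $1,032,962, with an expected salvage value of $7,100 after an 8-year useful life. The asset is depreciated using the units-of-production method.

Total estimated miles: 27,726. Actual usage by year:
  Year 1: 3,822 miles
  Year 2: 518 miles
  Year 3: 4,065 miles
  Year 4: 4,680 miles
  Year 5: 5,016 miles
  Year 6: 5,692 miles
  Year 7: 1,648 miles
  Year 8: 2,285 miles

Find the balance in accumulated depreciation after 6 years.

Depreciable base = $1,032,962 − $7,100 = $1,025,862.
Rate = $1,025,862 / 27,726 miles = $37 per mile.
Year 1: 3,822 × $37 = $141,414. Book value $891,548.
Year 2: 518 × $37 = $19,166. Book value $872,382.
Year 3: 4,065 × $37 = $150,405. Book value $721,977.
Year 4: 4,680 × $37 = $173,160. Book value $548,817.
Year 5: 5,016 × $37 = $185,592. Book value $363,225.
Year 6: 5,692 × $37 = $210,604. Book value $152,621.
Accumulated through year 6 = $1,032,962 − $152,621 = $880,341.

$880,341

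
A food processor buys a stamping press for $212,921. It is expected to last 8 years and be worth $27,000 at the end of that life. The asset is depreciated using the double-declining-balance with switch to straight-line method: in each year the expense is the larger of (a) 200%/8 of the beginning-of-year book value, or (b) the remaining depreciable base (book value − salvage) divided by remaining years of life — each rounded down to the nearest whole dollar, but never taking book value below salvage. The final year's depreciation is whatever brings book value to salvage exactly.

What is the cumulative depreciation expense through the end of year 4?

$145,550

Depreciable base = $212,921 − $27,000 = $185,921.
Year 1: DB = ⌊$212,921 × 200%/8⌋ = $53,230; SL = ⌊$185,921/8⌋ = $23,240 → take DB $53,230. Book value $159,691.
Year 2: DB = ⌊$159,691 × 200%/8⌋ = $39,922; SL = ⌊$132,691/7⌋ = $18,955 → take DB $39,922. Book value $119,769.
Year 3: DB = ⌊$119,769 × 200%/8⌋ = $29,942; SL = ⌊$92,769/6⌋ = $15,461 → take DB $29,942. Book value $89,827.
Year 4: DB = ⌊$89,827 × 200%/8⌋ = $22,456; SL = ⌊$62,827/5⌋ = $12,565 → take DB $22,456. Book value $67,371.
Accumulated through year 4 = $212,921 − $67,371 = $145,550.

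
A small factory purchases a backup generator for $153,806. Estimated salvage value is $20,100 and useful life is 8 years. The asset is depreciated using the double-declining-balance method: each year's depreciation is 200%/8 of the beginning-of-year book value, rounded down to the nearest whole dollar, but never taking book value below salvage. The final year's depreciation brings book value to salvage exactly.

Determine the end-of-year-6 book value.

$27,375

Depreciable base = $153,806 − $20,100 = $133,706.
Year 1: ⌊$153,806 × 200%/8⌋ = $38,451. Book value $115,355.
Year 2: ⌊$115,355 × 200%/8⌋ = $28,838. Book value $86,517.
Year 3: ⌊$86,517 × 200%/8⌋ = $21,629. Book value $64,888.
Year 4: ⌊$64,888 × 200%/8⌋ = $16,222. Book value $48,666.
Year 5: ⌊$48,666 × 200%/8⌋ = $12,166. Book value $36,500.
Year 6: ⌊$36,500 × 200%/8⌋ = $9,125. Book value $27,375.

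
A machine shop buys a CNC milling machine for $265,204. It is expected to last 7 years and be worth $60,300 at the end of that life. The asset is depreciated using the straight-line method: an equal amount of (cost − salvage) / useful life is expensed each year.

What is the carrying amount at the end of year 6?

$89,572

Depreciable base = $265,204 − $60,300 = $204,904.
Annual expense = $204,904 / 7 = $29,272.
End of year 1: book value $235,932.
End of year 2: book value $206,660.
End of year 3: book value $177,388.
End of year 4: book value $148,116.
End of year 5: book value $118,844.
End of year 6: book value $89,572.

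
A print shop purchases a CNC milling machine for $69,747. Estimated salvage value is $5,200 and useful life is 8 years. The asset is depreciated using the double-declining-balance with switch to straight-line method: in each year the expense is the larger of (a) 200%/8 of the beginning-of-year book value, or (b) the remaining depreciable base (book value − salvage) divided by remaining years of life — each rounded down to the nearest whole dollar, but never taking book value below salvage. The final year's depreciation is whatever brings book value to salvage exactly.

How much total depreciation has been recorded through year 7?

Depreciable base = $69,747 − $5,200 = $64,547.
Year 1: DB = ⌊$69,747 × 200%/8⌋ = $17,436; SL = ⌊$64,547/8⌋ = $8,068 → take DB $17,436. Book value $52,311.
Year 2: DB = ⌊$52,311 × 200%/8⌋ = $13,077; SL = ⌊$47,111/7⌋ = $6,730 → take DB $13,077. Book value $39,234.
Year 3: DB = ⌊$39,234 × 200%/8⌋ = $9,808; SL = ⌊$34,034/6⌋ = $5,672 → take DB $9,808. Book value $29,426.
Year 4: DB = ⌊$29,426 × 200%/8⌋ = $7,356; SL = ⌊$24,226/5⌋ = $4,845 → take DB $7,356. Book value $22,070.
Year 5: DB = ⌊$22,070 × 200%/8⌋ = $5,517; SL = ⌊$16,870/4⌋ = $4,217 → take DB $5,517. Book value $16,553.
Year 6: DB = ⌊$16,553 × 200%/8⌋ = $4,138; SL = ⌊$11,353/3⌋ = $3,784 → take DB $4,138. Book value $12,415.
Year 7: DB = ⌊$12,415 × 200%/8⌋ = $3,103; SL = ⌊$7,215/2⌋ = $3,607 → take SL $3,607. Book value $8,808.
Accumulated through year 7 = $69,747 − $8,808 = $60,939.

$60,939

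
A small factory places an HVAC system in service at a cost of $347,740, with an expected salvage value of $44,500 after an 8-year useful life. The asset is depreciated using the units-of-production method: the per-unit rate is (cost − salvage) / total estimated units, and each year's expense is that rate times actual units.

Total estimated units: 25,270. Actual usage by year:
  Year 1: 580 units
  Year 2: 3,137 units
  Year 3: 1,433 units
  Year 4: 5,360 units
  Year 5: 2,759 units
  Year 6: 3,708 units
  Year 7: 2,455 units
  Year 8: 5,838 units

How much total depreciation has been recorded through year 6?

Depreciable base = $347,740 − $44,500 = $303,240.
Rate = $303,240 / 25,270 units = $12 per unit.
Year 1: 580 × $12 = $6,960. Book value $340,780.
Year 2: 3,137 × $12 = $37,644. Book value $303,136.
Year 3: 1,433 × $12 = $17,196. Book value $285,940.
Year 4: 5,360 × $12 = $64,320. Book value $221,620.
Year 5: 2,759 × $12 = $33,108. Book value $188,512.
Year 6: 3,708 × $12 = $44,496. Book value $144,016.
Accumulated through year 6 = $347,740 − $144,016 = $203,724.

$203,724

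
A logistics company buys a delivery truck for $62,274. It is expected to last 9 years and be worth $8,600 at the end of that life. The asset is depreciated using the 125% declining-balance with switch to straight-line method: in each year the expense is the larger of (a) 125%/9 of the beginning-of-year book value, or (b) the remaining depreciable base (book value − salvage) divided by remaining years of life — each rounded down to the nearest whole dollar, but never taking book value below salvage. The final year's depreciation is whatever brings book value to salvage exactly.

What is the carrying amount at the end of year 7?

Depreciable base = $62,274 − $8,600 = $53,674.
Year 1: DB = ⌊$62,274 × 125%/9⌋ = $8,649; SL = ⌊$53,674/9⌋ = $5,963 → take DB $8,649. Book value $53,625.
Year 2: DB = ⌊$53,625 × 125%/9⌋ = $7,447; SL = ⌊$45,025/8⌋ = $5,628 → take DB $7,447. Book value $46,178.
Year 3: DB = ⌊$46,178 × 125%/9⌋ = $6,413; SL = ⌊$37,578/7⌋ = $5,368 → take DB $6,413. Book value $39,765.
Year 4: DB = ⌊$39,765 × 125%/9⌋ = $5,522; SL = ⌊$31,165/6⌋ = $5,194 → take DB $5,522. Book value $34,243.
Year 5: DB = ⌊$34,243 × 125%/9⌋ = $4,755; SL = ⌊$25,643/5⌋ = $5,128 → take SL $5,128. Book value $29,115.
Year 6: DB = ⌊$29,115 × 125%/9⌋ = $4,043; SL = ⌊$20,515/4⌋ = $5,128 → take SL $5,128. Book value $23,987.
Year 7: DB = ⌊$23,987 × 125%/9⌋ = $3,331; SL = ⌊$15,387/3⌋ = $5,129 → take SL $5,129. Book value $18,858.

$18,858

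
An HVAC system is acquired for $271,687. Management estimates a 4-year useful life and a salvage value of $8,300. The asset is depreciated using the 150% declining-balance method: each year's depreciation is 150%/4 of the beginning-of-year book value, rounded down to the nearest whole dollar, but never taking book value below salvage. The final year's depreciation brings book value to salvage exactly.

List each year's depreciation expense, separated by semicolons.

$101,882; $63,676; $39,798; $58,031

Depreciable base = $271,687 − $8,300 = $263,387.
Year 1: ⌊$271,687 × 150%/4⌋ = $101,882. Book value $169,805.
Year 2: ⌊$169,805 × 150%/4⌋ = $63,676. Book value $106,129.
Year 3: ⌊$106,129 × 150%/4⌋ = $39,798. Book value $66,331.
Year 4 (final): $66,331 − $8,300 = $58,031. Book value $8,300.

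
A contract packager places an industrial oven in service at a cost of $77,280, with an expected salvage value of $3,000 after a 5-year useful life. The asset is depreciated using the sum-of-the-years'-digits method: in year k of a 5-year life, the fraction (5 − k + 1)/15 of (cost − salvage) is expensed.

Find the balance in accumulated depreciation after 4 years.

$69,328

Depreciable base = $77,280 − $3,000 = $74,280.
Sum of the years' digits = 5+4+3+2+1 = 15.
Year 1: $74,280 × 5/15 = $24,760. Book value $52,520.
Year 2: $74,280 × 4/15 = $19,808. Book value $32,712.
Year 3: $74,280 × 3/15 = $14,856. Book value $17,856.
Year 4: $74,280 × 2/15 = $9,904. Book value $7,952.
Accumulated through year 4 = $77,280 − $7,952 = $69,328.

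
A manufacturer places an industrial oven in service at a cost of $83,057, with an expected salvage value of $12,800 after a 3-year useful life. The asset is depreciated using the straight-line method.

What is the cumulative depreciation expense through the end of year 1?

$23,419

Depreciable base = $83,057 − $12,800 = $70,257.
Annual expense = $70,257 / 3 = $23,419.
End of year 1: book value $59,638.
Accumulated through year 1 = $83,057 − $59,638 = $23,419.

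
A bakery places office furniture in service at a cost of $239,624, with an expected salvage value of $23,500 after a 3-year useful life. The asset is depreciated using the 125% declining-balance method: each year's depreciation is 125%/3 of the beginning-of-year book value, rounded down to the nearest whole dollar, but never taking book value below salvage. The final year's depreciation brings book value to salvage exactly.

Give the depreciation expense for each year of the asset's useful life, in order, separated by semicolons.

Depreciable base = $239,624 − $23,500 = $216,124.
Year 1: ⌊$239,624 × 125%/3⌋ = $99,843. Book value $139,781.
Year 2: ⌊$139,781 × 125%/3⌋ = $58,242. Book value $81,539.
Year 3 (final): $81,539 − $23,500 = $58,039. Book value $23,500.

$99,843; $58,242; $58,039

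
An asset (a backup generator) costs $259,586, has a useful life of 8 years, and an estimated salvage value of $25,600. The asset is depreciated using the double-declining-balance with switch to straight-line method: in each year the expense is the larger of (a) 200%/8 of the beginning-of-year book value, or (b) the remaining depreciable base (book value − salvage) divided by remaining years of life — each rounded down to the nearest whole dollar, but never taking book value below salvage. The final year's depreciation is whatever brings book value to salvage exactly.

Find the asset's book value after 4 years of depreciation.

Depreciable base = $259,586 − $25,600 = $233,986.
Year 1: DB = ⌊$259,586 × 200%/8⌋ = $64,896; SL = ⌊$233,986/8⌋ = $29,248 → take DB $64,896. Book value $194,690.
Year 2: DB = ⌊$194,690 × 200%/8⌋ = $48,672; SL = ⌊$169,090/7⌋ = $24,155 → take DB $48,672. Book value $146,018.
Year 3: DB = ⌊$146,018 × 200%/8⌋ = $36,504; SL = ⌊$120,418/6⌋ = $20,069 → take DB $36,504. Book value $109,514.
Year 4: DB = ⌊$109,514 × 200%/8⌋ = $27,378; SL = ⌊$83,914/5⌋ = $16,782 → take DB $27,378. Book value $82,136.

$82,136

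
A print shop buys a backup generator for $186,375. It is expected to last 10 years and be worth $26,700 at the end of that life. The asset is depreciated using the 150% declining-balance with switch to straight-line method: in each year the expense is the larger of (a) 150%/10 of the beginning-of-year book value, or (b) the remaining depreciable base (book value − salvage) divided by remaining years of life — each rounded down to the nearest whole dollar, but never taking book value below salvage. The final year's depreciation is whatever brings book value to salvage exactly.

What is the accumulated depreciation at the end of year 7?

$126,979

Depreciable base = $186,375 − $26,700 = $159,675.
Year 1: DB = ⌊$186,375 × 150%/10⌋ = $27,956; SL = ⌊$159,675/10⌋ = $15,967 → take DB $27,956. Book value $158,419.
Year 2: DB = ⌊$158,419 × 150%/10⌋ = $23,762; SL = ⌊$131,719/9⌋ = $14,635 → take DB $23,762. Book value $134,657.
Year 3: DB = ⌊$134,657 × 150%/10⌋ = $20,198; SL = ⌊$107,957/8⌋ = $13,494 → take DB $20,198. Book value $114,459.
Year 4: DB = ⌊$114,459 × 150%/10⌋ = $17,168; SL = ⌊$87,759/7⌋ = $12,537 → take DB $17,168. Book value $97,291.
Year 5: DB = ⌊$97,291 × 150%/10⌋ = $14,593; SL = ⌊$70,591/6⌋ = $11,765 → take DB $14,593. Book value $82,698.
Year 6: DB = ⌊$82,698 × 150%/10⌋ = $12,404; SL = ⌊$55,998/5⌋ = $11,199 → take DB $12,404. Book value $70,294.
Year 7: DB = ⌊$70,294 × 150%/10⌋ = $10,544; SL = ⌊$43,594/4⌋ = $10,898 → take SL $10,898. Book value $59,396.
Accumulated through year 7 = $186,375 − $59,396 = $126,979.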